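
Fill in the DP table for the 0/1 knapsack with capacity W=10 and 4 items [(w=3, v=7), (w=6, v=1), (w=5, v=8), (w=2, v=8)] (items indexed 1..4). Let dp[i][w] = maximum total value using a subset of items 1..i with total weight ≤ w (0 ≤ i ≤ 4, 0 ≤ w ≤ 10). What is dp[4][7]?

16

i\w   0   1   2   3   4   5   6   7   8   9  10
  0   0   0   0   0   0   0   0   0   0   0   0
  1   0   0   0   7   7   7   7   7   7   7   7
  2   0   0   0   7   7   7   7   7   7   8   8
  3   0   0   0   7   7   8   8   8  15  15  15
  4   0   0   8   8   8  15  15  16  16  16  23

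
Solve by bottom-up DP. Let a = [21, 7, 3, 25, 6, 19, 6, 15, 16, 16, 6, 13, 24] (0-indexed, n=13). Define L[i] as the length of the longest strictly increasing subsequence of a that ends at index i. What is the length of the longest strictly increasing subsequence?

   i    0    1    2    3    4    5    6    7    8    9   10   11   12
a[i]   21    7    3   25    6   19    6   15   16   16    6   13   24
L[i]    1    1    1    2    2    3    2    3    4    4    2    3    5

5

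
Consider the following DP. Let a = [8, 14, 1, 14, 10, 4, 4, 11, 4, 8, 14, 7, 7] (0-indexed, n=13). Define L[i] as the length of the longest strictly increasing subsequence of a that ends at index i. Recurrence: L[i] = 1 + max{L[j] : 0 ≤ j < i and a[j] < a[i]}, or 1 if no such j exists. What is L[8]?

   i    0    1    2    3    4    5    6    7    8    9   10   11   12
a[i]    8   14    1   14   10    4    4   11    4    8   14    7    7
L[i]    1    2    1    2    2    2    2    3    2    3    4    3    3

2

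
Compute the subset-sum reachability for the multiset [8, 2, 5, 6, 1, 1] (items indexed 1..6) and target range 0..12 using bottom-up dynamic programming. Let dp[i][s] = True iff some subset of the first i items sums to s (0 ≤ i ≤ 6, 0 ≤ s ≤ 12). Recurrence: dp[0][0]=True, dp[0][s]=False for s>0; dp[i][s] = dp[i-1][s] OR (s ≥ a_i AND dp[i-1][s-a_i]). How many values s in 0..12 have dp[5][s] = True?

12

i\s   0   1   2   3   4   5   6   7   8   9  10  11  12
  0   T   F   F   F   F   F   F   F   F   F   F   F   F
  1   T   F   F   F   F   F   F   F   T   F   F   F   F
  2   T   F   T   F   F   F   F   F   T   F   T   F   F
  3   T   F   T   F   F   T   F   T   T   F   T   F   F
  4   T   F   T   F   F   T   T   T   T   F   T   T   F
  5   T   T   T   T   F   T   T   T   T   T   T   T   T
  6   T   T   T   T   T   T   T   T   T   T   T   T   T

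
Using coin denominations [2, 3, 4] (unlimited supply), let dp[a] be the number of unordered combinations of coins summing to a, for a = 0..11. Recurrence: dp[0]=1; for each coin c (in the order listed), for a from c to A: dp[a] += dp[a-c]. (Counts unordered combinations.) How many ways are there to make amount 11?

after  coin     0     1     2     3     4     5     6     7     8     9    10    11
          2     1     0     1     0     1     0     1     0     1     0     1     0
          3     1     0     1     1     1     1     2     1     2     2     2     2
          4     1     0     1     1     2     1     3     2     4     3     5     4

4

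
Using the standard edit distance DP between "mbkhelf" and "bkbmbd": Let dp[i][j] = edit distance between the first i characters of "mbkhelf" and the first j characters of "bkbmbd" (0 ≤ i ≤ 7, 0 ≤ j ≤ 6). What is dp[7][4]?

   ''  b  k  b  m  b  d
''  0  1  2  3  4  5  6
 m  1  1  2  3  3  4  5
 b  2  1  2  2  3  3  4
 k  3  2  1  2  3  4  4
 h  4  3  2  2  3  4  5
 e  5  4  3  3  3  4  5
 l  6  5  4  4  4  4  5
 f  7  6  5  5  5  5  5

5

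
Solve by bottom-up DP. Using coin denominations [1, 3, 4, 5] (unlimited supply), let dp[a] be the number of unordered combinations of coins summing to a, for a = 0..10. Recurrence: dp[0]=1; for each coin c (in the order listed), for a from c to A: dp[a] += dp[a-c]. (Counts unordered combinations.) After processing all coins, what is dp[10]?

after  coin     0     1     2     3     4     5     6     7     8     9    10
          1     1     1     1     1     1     1     1     1     1     1     1
          3     1     1     1     2     2     2     3     3     3     4     4
          4     1     1     1     2     3     3     4     5     6     7     8
          5     1     1     1     2     3     4     5     6     8    10    12

12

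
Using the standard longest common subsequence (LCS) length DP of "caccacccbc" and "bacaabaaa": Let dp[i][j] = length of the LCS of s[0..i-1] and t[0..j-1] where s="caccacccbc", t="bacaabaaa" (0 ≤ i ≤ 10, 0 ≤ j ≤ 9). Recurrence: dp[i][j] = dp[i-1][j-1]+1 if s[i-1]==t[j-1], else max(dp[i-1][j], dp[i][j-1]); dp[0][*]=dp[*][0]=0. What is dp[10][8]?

   ''  b  a  c  a  a  b  a  a  a
''  0  0  0  0  0  0  0  0  0  0
 c  0  0  0  1  1  1  1  1  1  1
 a  0  0  1  1  2  2  2  2  2  2
 c  0  0  1  2  2  2  2  2  2  2
 c  0  0  1  2  2  2  2  2  2  2
 a  0  0  1  2  3  3  3  3  3  3
 c  0  0  1  2  3  3  3  3  3  3
 c  0  0  1  2  3  3  3  3  3  3
 c  0  0  1  2  3  3  3  3  3  3
 b  0  1  1  2  3  3  4  4  4  4
 c  0  1  1  2  3  3  4  4  4  4

4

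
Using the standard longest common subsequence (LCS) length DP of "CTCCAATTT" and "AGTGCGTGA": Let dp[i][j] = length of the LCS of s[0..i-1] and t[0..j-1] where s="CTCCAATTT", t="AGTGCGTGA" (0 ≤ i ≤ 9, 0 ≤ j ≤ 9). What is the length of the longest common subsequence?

3

   ''  A  G  T  G  C  G  T  G  A
''  0  0  0  0  0  0  0  0  0  0
 C  0  0  0  0  0  1  1  1  1  1
 T  0  0  0  1  1  1  1  2  2  2
 C  0  0  0  1  1  2  2  2  2  2
 C  0  0  0  1  1  2  2  2  2  2
 A  0  1  1  1  1  2  2  2  2  3
 A  0  1  1  1  1  2  2  2  2  3
 T  0  1  1  2  2  2  2  3  3  3
 T  0  1  1  2  2  2  2  3  3  3
 T  0  1  1  2  2  2  2  3  3  3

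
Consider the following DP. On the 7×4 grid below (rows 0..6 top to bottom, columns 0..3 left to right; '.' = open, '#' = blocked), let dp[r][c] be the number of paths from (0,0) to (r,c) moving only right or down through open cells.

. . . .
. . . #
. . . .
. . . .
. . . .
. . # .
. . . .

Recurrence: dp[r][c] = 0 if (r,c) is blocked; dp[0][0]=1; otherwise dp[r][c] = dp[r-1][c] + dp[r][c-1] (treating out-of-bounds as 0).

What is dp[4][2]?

r\c   0   1   2   3
  0   1   1   1   1
  1   1   2   3   0
  2   1   3   6   6
  3   1   4  10  16
  4   1   5  15  31
  5   1   6   0  31
  6   1   7   7  38

15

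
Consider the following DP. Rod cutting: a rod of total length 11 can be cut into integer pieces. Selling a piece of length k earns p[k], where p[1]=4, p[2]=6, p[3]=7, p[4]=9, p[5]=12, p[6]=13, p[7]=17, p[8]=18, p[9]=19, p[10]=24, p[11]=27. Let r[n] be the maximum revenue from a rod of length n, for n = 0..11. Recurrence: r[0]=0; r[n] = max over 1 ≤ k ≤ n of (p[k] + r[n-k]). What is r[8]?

   n    0    1    2    3    4    5    6    7    8    9   10   11
r[n]    0    4    8   12   16   20   24   28   32   36   40   44

32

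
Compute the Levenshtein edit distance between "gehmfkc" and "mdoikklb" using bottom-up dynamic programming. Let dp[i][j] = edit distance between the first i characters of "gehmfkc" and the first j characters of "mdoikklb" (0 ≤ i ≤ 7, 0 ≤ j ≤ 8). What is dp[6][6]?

5

   ''  m  d  o  i  k  k  l  b
''  0  1  2  3  4  5  6  7  8
 g  1  1  2  3  4  5  6  7  8
 e  2  2  2  3  4  5  6  7  8
 h  3  3  3  3  4  5  6  7  8
 m  4  3  4  4  4  5  6  7  8
 f  5  4  4  5  5  5  6  7  8
 k  6  5  5  5  6  5  5  6  7
 c  7  6  6  6  6  6  6  6  7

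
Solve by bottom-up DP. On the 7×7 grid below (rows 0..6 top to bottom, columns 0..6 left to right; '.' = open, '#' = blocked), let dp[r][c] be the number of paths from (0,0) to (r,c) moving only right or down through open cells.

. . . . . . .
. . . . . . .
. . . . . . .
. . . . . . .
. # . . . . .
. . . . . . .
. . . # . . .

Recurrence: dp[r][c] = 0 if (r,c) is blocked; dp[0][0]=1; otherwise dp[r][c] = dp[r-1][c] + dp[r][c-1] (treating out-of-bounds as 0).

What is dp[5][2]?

r\c   0   1   2   3   4   5   6
  0   1   1   1   1   1   1   1
  1   1   2   3   4   5   6   7
  2   1   3   6  10  15  21  28
  3   1   4  10  20  35  56  84
  4   1   0  10  30  65 121 205
  5   1   1  11  41 106 227 432
  6   1   2  13   0 106 333 765

11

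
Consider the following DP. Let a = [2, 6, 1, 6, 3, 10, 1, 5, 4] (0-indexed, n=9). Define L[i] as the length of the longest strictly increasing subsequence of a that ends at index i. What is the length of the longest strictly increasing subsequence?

3

   i    0    1    2    3    4    5    6    7    8
a[i]    2    6    1    6    3   10    1    5    4
L[i]    1    2    1    2    2    3    1    3    3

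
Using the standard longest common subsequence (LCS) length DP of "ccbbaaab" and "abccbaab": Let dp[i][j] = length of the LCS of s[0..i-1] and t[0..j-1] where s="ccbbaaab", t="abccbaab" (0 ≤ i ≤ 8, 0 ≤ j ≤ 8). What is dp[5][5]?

   ''  a  b  c  c  b  a  a  b
''  0  0  0  0  0  0  0  0  0
 c  0  0  0  1  1  1  1  1  1
 c  0  0  0  1  2  2  2  2  2
 b  0  0  1  1  2  3  3  3  3
 b  0  0  1  1  2  3  3  3  4
 a  0  1  1  1  2  3  4  4  4
 a  0  1  1  1  2  3  4  5  5
 a  0  1  1  1  2  3  4  5  5
 b  0  1  2  2  2  3  4  5  6

3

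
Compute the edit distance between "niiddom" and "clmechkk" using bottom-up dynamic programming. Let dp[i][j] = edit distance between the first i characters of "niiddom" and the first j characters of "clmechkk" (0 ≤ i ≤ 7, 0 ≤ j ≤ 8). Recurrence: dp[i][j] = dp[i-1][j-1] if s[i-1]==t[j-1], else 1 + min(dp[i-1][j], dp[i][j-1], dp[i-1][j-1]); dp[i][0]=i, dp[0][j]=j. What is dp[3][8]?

8

   ''  c  l  m  e  c  h  k  k
''  0  1  2  3  4  5  6  7  8
 n  1  1  2  3  4  5  6  7  8
 i  2  2  2  3  4  5  6  7  8
 i  3  3  3  3  4  5  6  7  8
 d  4  4  4  4  4  5  6  7  8
 d  5  5  5  5  5  5  6  7  8
 o  6  6  6  6  6  6  6  7  8
 m  7  7  7  6  7  7  7  7  8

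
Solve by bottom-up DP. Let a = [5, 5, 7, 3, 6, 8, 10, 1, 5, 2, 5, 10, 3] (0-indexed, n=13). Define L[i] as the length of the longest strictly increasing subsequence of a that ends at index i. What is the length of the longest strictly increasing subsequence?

4

   i    0    1    2    3    4    5    6    7    8    9   10   11   12
a[i]    5    5    7    3    6    8   10    1    5    2    5   10    3
L[i]    1    1    2    1    2    3    4    1    2    2    3    4    3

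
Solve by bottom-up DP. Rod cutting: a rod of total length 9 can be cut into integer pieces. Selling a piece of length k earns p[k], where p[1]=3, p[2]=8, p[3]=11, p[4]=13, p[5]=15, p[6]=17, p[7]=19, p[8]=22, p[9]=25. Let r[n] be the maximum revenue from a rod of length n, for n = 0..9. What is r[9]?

   n    0    1    2    3    4    5    6    7    8    9
r[n]    0    3    8   11   16   19   24   27   32   35

35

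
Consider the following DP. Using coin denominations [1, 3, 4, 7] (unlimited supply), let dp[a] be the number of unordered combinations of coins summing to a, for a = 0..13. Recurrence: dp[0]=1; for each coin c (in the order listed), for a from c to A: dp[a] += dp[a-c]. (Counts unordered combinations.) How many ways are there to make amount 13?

16

after  coin     0     1     2     3     4     5     6     7     8     9    10    11    12    13
          1     1     1     1     1     1     1     1     1     1     1     1     1     1     1
          3     1     1     1     2     2     2     3     3     3     4     4     4     5     5
          4     1     1     1     2     3     3     4     5     6     7     8     9    11    12
          7     1     1     1     2     3     3     4     6     7     8    10    12    14    16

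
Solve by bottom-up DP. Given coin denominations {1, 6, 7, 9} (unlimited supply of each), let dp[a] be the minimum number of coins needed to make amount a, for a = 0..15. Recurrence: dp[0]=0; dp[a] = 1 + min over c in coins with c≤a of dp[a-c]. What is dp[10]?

2

 a  0  1  2  3  4  5  6  7  8  9 10 11 12 13 14 15
dp  0  1  2  3  4  5  1  1  2  1  2  3  2  2  2  2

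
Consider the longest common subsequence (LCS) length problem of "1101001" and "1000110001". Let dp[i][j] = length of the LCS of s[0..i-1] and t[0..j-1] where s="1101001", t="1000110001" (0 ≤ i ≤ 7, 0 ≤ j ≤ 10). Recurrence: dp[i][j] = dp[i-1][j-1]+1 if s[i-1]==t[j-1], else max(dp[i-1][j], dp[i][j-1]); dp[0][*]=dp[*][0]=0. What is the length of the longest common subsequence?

6

   ''  1  0  0  0  1  1  0  0  0  1
''  0  0  0  0  0  0  0  0  0  0  0
 1  0  1  1  1  1  1  1  1  1  1  1
 1  0  1  1  1  1  2  2  2  2  2  2
 0  0  1  2  2  2  2  2  3  3  3  3
 1  0  1  2  2  2  3  3  3  3  3  4
 0  0  1  2  3  3  3  3  4  4  4  4
 0  0  1  2  3  4  4  4  4  5  5  5
 1  0  1  2  3  4  5  5  5  5  5  6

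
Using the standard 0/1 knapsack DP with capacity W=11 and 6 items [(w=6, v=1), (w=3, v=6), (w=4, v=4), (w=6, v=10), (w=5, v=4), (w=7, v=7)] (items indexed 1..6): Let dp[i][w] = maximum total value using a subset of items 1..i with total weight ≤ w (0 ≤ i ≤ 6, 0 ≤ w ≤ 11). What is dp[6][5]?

i\w   0   1   2   3   4   5   6   7   8   9  10  11
  0   0   0   0   0   0   0   0   0   0   0   0   0
  1   0   0   0   0   0   0   1   1   1   1   1   1
  2   0   0   0   6   6   6   6   6   6   7   7   7
  3   0   0   0   6   6   6   6  10  10  10  10  10
  4   0   0   0   6   6   6  10  10  10  16  16  16
  5   0   0   0   6   6   6  10  10  10  16  16  16
  6   0   0   0   6   6   6  10  10  10  16  16  16

6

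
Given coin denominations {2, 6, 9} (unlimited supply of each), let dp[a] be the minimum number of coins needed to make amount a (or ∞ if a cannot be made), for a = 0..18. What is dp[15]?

2

 a  0  1  2  3  4  5  6  7  8  9 10 11 12 13 14 15 16 17 18
dp  0  -  1  -  2  -  1  -  2  1  3  2  2  3  3  2  4  3  2
(- denotes ∞ / unreachable)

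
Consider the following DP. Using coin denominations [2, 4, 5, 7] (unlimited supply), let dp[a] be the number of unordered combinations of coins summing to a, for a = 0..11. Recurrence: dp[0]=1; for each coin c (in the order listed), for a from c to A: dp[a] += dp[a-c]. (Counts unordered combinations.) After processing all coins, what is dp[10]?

after  coin     0     1     2     3     4     5     6     7     8     9    10    11
          2     1     0     1     0     1     0     1     0     1     0     1     0
          4     1     0     1     0     2     0     2     0     3     0     3     0
          5     1     0     1     0     2     1     2     1     3     2     4     2
          7     1     0     1     0     2     1     2     2     3     3     4     4

4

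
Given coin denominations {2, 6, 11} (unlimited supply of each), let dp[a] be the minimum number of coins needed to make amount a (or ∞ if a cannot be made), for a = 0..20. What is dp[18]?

3

 a  0  1  2  3  4  5  6  7  8  9 10 11 12 13 14 15 16 17 18 19 20
dp  0  -  1  -  2  -  1  -  2  -  3  1  2  2  3  3  4  2  3  3  4
(- denotes ∞ / unreachable)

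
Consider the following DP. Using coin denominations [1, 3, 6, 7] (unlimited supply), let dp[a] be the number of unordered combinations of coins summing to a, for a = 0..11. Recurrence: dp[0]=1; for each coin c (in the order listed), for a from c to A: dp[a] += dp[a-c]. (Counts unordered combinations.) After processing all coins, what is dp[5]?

after  coin     0     1     2     3     4     5     6     7     8     9    10    11
          1     1     1     1     1     1     1     1     1     1     1     1     1
          3     1     1     1     2     2     2     3     3     3     4     4     4
          6     1     1     1     2     2     2     4     4     4     6     6     6
          7     1     1     1     2     2     2     4     5     5     7     8     8

2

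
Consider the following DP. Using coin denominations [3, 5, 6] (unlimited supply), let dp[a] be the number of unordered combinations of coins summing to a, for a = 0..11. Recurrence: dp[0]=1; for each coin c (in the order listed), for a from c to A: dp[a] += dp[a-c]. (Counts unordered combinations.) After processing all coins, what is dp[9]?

2

after  coin     0     1     2     3     4     5     6     7     8     9    10    11
          3     1     0     0     1     0     0     1     0     0     1     0     0
          5     1     0     0     1     0     1     1     0     1     1     1     1
          6     1     0     0     1     0     1     2     0     1     2     1     2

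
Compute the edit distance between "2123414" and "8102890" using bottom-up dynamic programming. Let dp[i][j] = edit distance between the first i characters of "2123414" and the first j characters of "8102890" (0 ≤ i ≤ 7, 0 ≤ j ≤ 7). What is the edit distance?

   ''  8  1  0  2  8  9  0
''  0  1  2  3  4  5  6  7
 2  1  1  2  3  3  4  5  6
 1  2  2  1  2  3  4  5  6
 2  3  3  2  2  2  3  4  5
 3  4  4  3  3  3  3  4  5
 4  5  5  4  4  4  4  4  5
 1  6  6  5  5  5  5  5  5
 4  7  7  6  6  6  6  6  6

6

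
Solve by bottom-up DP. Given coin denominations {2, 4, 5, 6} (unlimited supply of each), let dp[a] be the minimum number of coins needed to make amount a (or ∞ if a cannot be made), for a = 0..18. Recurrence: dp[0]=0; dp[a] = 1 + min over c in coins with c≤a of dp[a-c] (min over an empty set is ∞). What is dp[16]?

 a  0  1  2  3  4  5  6  7  8  9 10 11 12 13 14 15 16 17 18
dp  0  -  1  -  1  1  1  2  2  2  2  2  2  3  3  3  3  3  3
(- denotes ∞ / unreachable)

3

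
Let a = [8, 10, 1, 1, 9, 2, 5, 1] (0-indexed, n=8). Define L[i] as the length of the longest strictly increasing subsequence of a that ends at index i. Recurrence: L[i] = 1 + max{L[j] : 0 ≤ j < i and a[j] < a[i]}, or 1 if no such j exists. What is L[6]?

3

   i    0    1    2    3    4    5    6    7
a[i]    8   10    1    1    9    2    5    1
L[i]    1    2    1    1    2    2    3    1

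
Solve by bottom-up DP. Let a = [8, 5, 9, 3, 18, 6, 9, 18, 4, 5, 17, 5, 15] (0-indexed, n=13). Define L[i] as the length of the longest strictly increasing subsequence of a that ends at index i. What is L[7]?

   i    0    1    2    3    4    5    6    7    8    9   10   11   12
a[i]    8    5    9    3   18    6    9   18    4    5   17    5   15
L[i]    1    1    2    1    3    2    3    4    2    3    4    3    4

4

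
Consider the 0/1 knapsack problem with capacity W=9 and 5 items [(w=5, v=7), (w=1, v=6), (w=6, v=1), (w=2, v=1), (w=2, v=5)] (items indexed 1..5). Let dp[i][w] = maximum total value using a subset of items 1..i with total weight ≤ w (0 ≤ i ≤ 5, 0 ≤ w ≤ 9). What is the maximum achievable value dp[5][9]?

i\w   0   1   2   3   4   5   6   7   8   9
  0   0   0   0   0   0   0   0   0   0   0
  1   0   0   0   0   0   7   7   7   7   7
  2   0   6   6   6   6   7  13  13  13  13
  3   0   6   6   6   6   7  13  13  13  13
  4   0   6   6   7   7   7  13  13  14  14
  5   0   6   6  11  11  12  13  13  18  18

18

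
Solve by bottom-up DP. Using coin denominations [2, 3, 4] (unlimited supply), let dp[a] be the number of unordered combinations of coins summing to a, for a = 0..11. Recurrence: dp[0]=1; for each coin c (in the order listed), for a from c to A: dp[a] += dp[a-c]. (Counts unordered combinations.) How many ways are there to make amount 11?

4

after  coin     0     1     2     3     4     5     6     7     8     9    10    11
          2     1     0     1     0     1     0     1     0     1     0     1     0
          3     1     0     1     1     1     1     2     1     2     2     2     2
          4     1     0     1     1     2     1     3     2     4     3     5     4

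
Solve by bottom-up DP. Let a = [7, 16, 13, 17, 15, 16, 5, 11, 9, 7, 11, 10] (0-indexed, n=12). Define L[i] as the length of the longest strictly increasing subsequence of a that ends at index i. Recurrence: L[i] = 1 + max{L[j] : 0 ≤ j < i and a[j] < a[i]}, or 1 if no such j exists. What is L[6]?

   i    0    1    2    3    4    5    6    7    8    9   10   11
a[i]    7   16   13   17   15   16    5   11    9    7   11   10
L[i]    1    2    2    3    3    4    1    2    2    2    3    3

1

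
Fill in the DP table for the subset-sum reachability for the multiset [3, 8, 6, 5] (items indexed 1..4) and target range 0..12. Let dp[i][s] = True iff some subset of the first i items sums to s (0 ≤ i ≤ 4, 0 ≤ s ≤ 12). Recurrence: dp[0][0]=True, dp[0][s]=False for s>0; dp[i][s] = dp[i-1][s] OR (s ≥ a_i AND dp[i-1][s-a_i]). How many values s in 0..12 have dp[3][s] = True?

i\s   0   1   2   3   4   5   6   7   8   9  10  11  12
  0   T   F   F   F   F   F   F   F   F   F   F   F   F
  1   T   F   F   T   F   F   F   F   F   F   F   F   F
  2   T   F   F   T   F   F   F   F   T   F   F   T   F
  3   T   F   F   T   F   F   T   F   T   T   F   T   F
  4   T   F   F   T   F   T   T   F   T   T   F   T   F

6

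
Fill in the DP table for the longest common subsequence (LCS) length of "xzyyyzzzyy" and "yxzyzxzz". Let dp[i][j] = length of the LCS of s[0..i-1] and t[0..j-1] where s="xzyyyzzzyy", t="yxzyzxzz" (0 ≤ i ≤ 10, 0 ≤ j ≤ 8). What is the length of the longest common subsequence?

6

   ''  y  x  z  y  z  x  z  z
''  0  0  0  0  0  0  0  0  0
 x  0  0  1  1  1  1  1  1  1
 z  0  0  1  2  2  2  2  2  2
 y  0  1  1  2  3  3  3  3  3
 y  0  1  1  2  3  3  3  3  3
 y  0  1  1  2  3  3  3  3  3
 z  0  1  1  2  3  4  4  4  4
 z  0  1  1  2  3  4  4  5  5
 z  0  1  1  2  3  4  4  5  6
 y  0  1  1  2  3  4  4  5  6
 y  0  1  1  2  3  4  4  5  6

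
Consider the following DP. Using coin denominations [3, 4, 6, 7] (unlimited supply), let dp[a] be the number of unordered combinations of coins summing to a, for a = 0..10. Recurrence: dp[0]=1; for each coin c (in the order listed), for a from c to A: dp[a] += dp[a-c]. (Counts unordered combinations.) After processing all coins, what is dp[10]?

after  coin     0     1     2     3     4     5     6     7     8     9    10
          3     1     0     0     1     0     0     1     0     0     1     0
          4     1     0     0     1     1     0     1     1     1     1     1
          6     1     0     0     1     1     0     2     1     1     2     2
          7     1     0     0     1     1     0     2     2     1     2     3

3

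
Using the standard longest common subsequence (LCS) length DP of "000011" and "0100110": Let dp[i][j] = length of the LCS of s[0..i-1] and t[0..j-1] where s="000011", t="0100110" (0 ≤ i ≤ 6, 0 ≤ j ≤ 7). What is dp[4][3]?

2

   ''  0  1  0  0  1  1  0
''  0  0  0  0  0  0  0  0
 0  0  1  1  1  1  1  1  1
 0  0  1  1  2  2  2  2  2
 0  0  1  1  2  3  3  3  3
 0  0  1  1  2  3  3  3  4
 1  0  1  2  2  3  4  4  4
 1  0  1  2  2  3  4  5  5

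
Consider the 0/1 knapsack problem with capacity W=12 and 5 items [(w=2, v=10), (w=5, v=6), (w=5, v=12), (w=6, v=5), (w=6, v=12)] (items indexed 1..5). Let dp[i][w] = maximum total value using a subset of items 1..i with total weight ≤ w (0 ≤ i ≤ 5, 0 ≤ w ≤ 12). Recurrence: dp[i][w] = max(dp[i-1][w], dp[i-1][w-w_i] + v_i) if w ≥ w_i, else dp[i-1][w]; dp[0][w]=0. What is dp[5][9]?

i\w   0   1   2   3   4   5   6   7   8   9  10  11  12
  0   0   0   0   0   0   0   0   0   0   0   0   0   0
  1   0   0  10  10  10  10  10  10  10  10  10  10  10
  2   0   0  10  10  10  10  10  16  16  16  16  16  16
  3   0   0  10  10  10  12  12  22  22  22  22  22  28
  4   0   0  10  10  10  12  12  22  22  22  22  22  28
  5   0   0  10  10  10  12  12  22  22  22  22  24  28

22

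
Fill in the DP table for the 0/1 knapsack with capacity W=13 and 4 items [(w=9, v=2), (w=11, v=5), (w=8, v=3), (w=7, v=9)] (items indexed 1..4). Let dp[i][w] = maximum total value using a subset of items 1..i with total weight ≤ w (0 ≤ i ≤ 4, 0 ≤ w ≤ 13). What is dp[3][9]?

3

i\w   0   1   2   3   4   5   6   7   8   9  10  11  12  13
  0   0   0   0   0   0   0   0   0   0   0   0   0   0   0
  1   0   0   0   0   0   0   0   0   0   2   2   2   2   2
  2   0   0   0   0   0   0   0   0   0   2   2   5   5   5
  3   0   0   0   0   0   0   0   0   3   3   3   5   5   5
  4   0   0   0   0   0   0   0   9   9   9   9   9   9   9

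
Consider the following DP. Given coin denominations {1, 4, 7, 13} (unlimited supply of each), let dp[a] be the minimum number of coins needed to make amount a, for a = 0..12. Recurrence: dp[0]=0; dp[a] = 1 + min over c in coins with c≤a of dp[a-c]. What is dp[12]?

 a  0  1  2  3  4  5  6  7  8  9 10 11 12
dp  0  1  2  3  1  2  3  1  2  3  4  2  3

3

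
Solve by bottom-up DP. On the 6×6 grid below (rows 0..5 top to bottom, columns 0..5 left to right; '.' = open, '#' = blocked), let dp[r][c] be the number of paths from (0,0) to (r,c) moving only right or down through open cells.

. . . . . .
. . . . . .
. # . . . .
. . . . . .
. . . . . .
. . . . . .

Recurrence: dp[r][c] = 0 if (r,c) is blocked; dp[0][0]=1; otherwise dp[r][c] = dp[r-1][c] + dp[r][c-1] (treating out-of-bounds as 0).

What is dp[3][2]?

r\c   0   1   2   3   4   5
  0   1   1   1   1   1   1
  1   1   2   3   4   5   6
  2   1   0   3   7  12  18
  3   1   1   4  11  23  41
  4   1   2   6  17  40  81
  5   1   3   9  26  66 147

4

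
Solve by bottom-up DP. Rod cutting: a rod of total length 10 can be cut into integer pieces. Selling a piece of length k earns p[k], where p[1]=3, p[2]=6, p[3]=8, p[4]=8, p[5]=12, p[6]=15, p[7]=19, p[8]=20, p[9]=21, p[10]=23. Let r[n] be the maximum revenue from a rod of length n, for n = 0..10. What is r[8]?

   n    0    1    2    3    4    5    6    7    8    9   10
r[n]    0    3    6    9   12   15   18   21   24   27   30

24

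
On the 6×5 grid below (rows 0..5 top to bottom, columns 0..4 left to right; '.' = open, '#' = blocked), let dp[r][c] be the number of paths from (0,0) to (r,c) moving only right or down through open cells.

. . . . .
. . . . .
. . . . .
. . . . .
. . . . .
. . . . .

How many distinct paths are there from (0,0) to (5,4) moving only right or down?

r\c   0   1   2   3   4
  0   1   1   1   1   1
  1   1   2   3   4   5
  2   1   3   6  10  15
  3   1   4  10  20  35
  4   1   5  15  35  70
  5   1   6  21  56 126

126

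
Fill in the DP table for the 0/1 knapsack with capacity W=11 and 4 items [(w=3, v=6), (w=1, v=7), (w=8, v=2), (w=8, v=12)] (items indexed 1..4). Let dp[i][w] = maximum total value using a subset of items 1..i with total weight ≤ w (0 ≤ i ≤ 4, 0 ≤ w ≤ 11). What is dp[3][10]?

13

i\w   0   1   2   3   4   5   6   7   8   9  10  11
  0   0   0   0   0   0   0   0   0   0   0   0   0
  1   0   0   0   6   6   6   6   6   6   6   6   6
  2   0   7   7   7  13  13  13  13  13  13  13  13
  3   0   7   7   7  13  13  13  13  13  13  13  13
  4   0   7   7   7  13  13  13  13  13  19  19  19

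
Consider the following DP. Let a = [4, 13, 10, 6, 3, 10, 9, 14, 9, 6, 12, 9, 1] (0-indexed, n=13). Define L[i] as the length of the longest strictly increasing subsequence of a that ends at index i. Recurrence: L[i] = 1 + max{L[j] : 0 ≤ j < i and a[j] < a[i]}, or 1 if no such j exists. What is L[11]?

   i    0    1    2    3    4    5    6    7    8    9   10   11   12
a[i]    4   13   10    6    3   10    9   14    9    6   12    9    1
L[i]    1    2    2    2    1    3    3    4    3    2    4    3    1

3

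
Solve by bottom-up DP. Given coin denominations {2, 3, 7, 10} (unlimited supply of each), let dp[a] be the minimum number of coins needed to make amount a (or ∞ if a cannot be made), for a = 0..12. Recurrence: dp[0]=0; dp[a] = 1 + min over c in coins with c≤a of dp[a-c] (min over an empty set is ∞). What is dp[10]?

 a  0  1  2  3  4  5  6  7  8  9 10 11 12
dp  0  -  1  1  2  2  2  1  3  2  1  3  2
(- denotes ∞ / unreachable)

1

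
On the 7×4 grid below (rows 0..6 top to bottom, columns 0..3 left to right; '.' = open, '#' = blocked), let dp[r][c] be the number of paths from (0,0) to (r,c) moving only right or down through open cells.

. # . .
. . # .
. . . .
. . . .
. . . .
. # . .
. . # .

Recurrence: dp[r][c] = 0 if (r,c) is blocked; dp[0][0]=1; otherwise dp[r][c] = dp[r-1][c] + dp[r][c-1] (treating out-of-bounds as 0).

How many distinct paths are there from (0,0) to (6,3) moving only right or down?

r\c   0   1   2   3
  0   1   0   0   0
  1   1   1   0   0
  2   1   2   2   2
  3   1   3   5   7
  4   1   4   9  16
  5   1   0   9  25
  6   1   1   0  25

25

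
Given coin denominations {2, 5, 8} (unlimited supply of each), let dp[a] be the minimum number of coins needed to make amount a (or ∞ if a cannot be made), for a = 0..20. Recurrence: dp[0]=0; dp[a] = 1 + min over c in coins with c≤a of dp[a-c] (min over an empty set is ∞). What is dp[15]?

3

 a  0  1  2  3  4  5  6  7  8  9 10 11 12 13 14 15 16 17 18 19 20
dp  0  -  1  -  2  1  3  2  1  3  2  4  3  2  4  3  2  4  3  5  4
(- denotes ∞ / unreachable)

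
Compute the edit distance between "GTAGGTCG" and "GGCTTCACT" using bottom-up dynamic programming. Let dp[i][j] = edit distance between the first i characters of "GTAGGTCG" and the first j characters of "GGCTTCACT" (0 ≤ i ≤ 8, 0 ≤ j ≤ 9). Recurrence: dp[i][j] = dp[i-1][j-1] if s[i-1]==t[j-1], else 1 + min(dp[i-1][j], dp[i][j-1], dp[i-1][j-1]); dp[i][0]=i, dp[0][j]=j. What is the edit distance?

7

   ''  G  G  C  T  T  C  A  C  T
''  0  1  2  3  4  5  6  7  8  9
 G  1  0  1  2  3  4  5  6  7  8
 T  2  1  1  2  2  3  4  5  6  7
 A  3  2  2  2  3  3  4  4  5  6
 G  4  3  2  3  3  4  4  5  5  6
 G  5  4  3  3  4  4  5  5  6  6
 T  6  5  4  4  3  4  5  6  6  6
 C  7  6  5  4  4  4  4  5  6  7
 G  8  7  6  5  5  5  5  5  6  7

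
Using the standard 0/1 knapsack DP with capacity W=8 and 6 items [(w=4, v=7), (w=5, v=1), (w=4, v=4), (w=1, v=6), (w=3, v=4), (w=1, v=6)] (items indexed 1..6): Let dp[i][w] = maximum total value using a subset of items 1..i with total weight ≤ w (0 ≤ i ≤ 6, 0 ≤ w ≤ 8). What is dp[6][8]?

19

i\w   0   1   2   3   4   5   6   7   8
  0   0   0   0   0   0   0   0   0   0
  1   0   0   0   0   7   7   7   7   7
  2   0   0   0   0   7   7   7   7   7
  3   0   0   0   0   7   7   7   7  11
  4   0   6   6   6   7  13  13  13  13
  5   0   6   6   6  10  13  13  13  17
  6   0   6  12  12  12  16  19  19  19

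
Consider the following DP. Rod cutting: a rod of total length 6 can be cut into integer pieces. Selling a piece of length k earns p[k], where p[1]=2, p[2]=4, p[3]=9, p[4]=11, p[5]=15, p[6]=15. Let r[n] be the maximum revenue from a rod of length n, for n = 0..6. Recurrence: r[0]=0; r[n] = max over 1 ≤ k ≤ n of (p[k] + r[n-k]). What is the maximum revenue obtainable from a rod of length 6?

   n    0    1    2    3    4    5    6
r[n]    0    2    4    9   11   15   18

18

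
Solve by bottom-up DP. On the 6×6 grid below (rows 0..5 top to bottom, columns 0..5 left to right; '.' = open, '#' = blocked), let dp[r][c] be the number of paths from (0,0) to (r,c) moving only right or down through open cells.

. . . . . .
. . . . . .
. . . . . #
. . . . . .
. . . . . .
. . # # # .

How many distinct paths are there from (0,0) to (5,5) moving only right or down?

105

r\c   0   1   2   3   4   5
  0   1   1   1   1   1   1
  1   1   2   3   4   5   6
  2   1   3   6  10  15   0
  3   1   4  10  20  35  35
  4   1   5  15  35  70 105
  5   1   6   0   0   0 105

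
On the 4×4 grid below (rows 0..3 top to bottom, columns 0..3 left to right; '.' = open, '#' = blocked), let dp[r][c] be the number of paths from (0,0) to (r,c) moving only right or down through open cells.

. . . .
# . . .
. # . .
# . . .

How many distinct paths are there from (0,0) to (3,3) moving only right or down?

r\c   0   1   2   3
  0   1   1   1   1
  1   0   1   2   3
  2   0   0   2   5
  3   0   0   2   7

7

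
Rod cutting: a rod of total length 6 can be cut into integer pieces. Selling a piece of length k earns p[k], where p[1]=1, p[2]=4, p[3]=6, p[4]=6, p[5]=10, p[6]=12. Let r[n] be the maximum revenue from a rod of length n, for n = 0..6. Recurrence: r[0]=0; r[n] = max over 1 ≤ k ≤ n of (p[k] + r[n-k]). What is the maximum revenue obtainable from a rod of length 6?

12

   n    0    1    2    3    4    5    6
r[n]    0    1    4    6    8   10   12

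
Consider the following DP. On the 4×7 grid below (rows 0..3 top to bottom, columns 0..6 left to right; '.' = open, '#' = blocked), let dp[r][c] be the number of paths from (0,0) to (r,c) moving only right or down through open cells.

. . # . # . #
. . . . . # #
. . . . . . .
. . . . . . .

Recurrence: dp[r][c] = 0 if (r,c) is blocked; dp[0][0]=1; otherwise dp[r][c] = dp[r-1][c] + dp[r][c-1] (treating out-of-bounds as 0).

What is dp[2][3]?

7

r\c   0   1   2   3   4   5   6
  0   1   1   0   0   0   0   0
  1   1   2   2   2   2   0   0
  2   1   3   5   7   9   9   9
  3   1   4   9  16  25  34  43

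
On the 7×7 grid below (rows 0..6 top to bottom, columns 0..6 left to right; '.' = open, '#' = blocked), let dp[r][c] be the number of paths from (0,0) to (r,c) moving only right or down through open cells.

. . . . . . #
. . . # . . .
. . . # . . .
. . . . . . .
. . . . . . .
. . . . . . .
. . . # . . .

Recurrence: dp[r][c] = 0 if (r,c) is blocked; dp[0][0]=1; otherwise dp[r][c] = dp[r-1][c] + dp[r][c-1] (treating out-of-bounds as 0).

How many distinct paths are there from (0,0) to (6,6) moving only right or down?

r\c   0   1   2   3   4   5   6
  0   1   1   1   1   1   1   0
  1   1   2   3   0   1   2   2
  2   1   3   6   0   1   3   5
  3   1   4  10  10  11  14  19
  4   1   5  15  25  36  50  69
  5   1   6  21  46  82 132 201
  6   1   7  28   0  82 214 415

415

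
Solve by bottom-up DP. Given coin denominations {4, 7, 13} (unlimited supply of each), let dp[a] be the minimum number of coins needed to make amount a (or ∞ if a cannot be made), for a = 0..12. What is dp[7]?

 a  0  1  2  3  4  5  6  7  8  9 10 11 12
dp  0  -  -  -  1  -  -  1  2  -  -  2  3
(- denotes ∞ / unreachable)

1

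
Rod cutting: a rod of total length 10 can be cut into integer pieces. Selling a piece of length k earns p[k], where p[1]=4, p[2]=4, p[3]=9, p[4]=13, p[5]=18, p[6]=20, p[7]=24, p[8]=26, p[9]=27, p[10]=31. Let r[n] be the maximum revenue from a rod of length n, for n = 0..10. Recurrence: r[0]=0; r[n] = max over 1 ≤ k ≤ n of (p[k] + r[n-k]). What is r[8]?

32

   n    0    1    2    3    4    5    6    7    8    9   10
r[n]    0    4    8   12   16   20   24   28   32   36   40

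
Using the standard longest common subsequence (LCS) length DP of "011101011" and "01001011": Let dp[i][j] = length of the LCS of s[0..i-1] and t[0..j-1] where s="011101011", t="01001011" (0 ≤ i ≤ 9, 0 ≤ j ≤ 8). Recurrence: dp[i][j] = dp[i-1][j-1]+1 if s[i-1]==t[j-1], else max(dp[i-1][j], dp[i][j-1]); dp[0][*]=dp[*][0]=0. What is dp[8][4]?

4

   ''  0  1  0  0  1  0  1  1
''  0  0  0  0  0  0  0  0  0
 0  0  1  1  1  1  1  1  1  1
 1  0  1  2  2  2  2  2  2  2
 1  0  1  2  2  2  3  3  3  3
 1  0  1  2  2  2  3  3  4  4
 0  0  1  2  3  3  3  4  4  4
 1  0  1  2  3  3  4  4  5  5
 0  0  1  2  3  4  4  5  5  5
 1  0  1  2  3  4  5  5  6  6
 1  0  1  2  3  4  5  5  6  7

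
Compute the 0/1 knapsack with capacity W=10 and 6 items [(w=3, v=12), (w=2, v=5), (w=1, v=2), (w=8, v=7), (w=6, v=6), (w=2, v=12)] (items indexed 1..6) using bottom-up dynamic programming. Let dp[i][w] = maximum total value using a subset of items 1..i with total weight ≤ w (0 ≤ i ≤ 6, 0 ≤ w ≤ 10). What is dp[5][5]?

17

i\w   0   1   2   3   4   5   6   7   8   9  10
  0   0   0   0   0   0   0   0   0   0   0   0
  1   0   0   0  12  12  12  12  12  12  12  12
  2   0   0   5  12  12  17  17  17  17  17  17
  3   0   2   5  12  14  17  19  19  19  19  19
  4   0   2   5  12  14  17  19  19  19  19  19
  5   0   2   5  12  14  17  19  19  19  19  20
  6   0   2  12  14  17  24  26  29  31  31  31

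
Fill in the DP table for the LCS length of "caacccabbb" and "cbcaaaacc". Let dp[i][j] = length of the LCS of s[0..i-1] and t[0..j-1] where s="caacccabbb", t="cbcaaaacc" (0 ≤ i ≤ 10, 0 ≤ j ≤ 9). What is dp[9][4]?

   ''  c  b  c  a  a  a  a  c  c
''  0  0  0  0  0  0  0  0  0  0
 c  0  1  1  1  1  1  1  1  1  1
 a  0  1  1  1  2  2  2  2  2  2
 a  0  1  1  1  2  3  3  3  3  3
 c  0  1  1  2  2  3  3  3  4  4
 c  0  1  1  2  2  3  3  3  4  5
 c  0  1  1  2  2  3  3  3  4  5
 a  0  1  1  2  3  3  4  4  4  5
 b  0  1  2  2  3  3  4  4  4  5
 b  0  1  2  2  3  3  4  4  4  5
 b  0  1  2  2  3  3  4  4  4  5

3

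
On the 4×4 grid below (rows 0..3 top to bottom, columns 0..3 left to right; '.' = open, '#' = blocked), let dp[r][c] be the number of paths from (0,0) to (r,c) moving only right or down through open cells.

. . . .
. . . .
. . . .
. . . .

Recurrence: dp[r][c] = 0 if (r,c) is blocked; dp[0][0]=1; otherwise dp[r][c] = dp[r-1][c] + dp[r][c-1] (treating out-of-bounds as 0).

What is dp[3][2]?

10

r\c   0   1   2   3
  0   1   1   1   1
  1   1   2   3   4
  2   1   3   6  10
  3   1   4  10  20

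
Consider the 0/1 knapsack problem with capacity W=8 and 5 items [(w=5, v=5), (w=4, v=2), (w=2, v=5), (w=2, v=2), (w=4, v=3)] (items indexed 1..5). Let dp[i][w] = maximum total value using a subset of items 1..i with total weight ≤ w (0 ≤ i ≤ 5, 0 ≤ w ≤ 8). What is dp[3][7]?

i\w   0   1   2   3   4   5   6   7   8
  0   0   0   0   0   0   0   0   0   0
  1   0   0   0   0   0   5   5   5   5
  2   0   0   0   0   2   5   5   5   5
  3   0   0   5   5   5   5   7  10  10
  4   0   0   5   5   7   7   7  10  10
  5   0   0   5   5   7   7   8  10  10

10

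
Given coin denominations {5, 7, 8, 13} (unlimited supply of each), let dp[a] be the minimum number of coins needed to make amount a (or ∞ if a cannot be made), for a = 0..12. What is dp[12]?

2

 a  0  1  2  3  4  5  6  7  8  9 10 11 12
dp  0  -  -  -  -  1  -  1  1  -  2  -  2
(- denotes ∞ / unreachable)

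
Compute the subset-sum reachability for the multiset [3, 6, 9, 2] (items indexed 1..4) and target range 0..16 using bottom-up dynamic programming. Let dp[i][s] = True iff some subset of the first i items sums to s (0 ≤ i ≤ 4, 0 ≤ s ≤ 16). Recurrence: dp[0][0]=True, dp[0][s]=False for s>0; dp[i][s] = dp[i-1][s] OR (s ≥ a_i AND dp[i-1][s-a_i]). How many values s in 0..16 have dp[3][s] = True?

6

i\s   0   1   2   3   4   5   6   7   8   9  10  11  12  13  14  15  16
  0   T   F   F   F   F   F   F   F   F   F   F   F   F   F   F   F   F
  1   T   F   F   T   F   F   F   F   F   F   F   F   F   F   F   F   F
  2   T   F   F   T   F   F   T   F   F   T   F   F   F   F   F   F   F
  3   T   F   F   T   F   F   T   F   F   T   F   F   T   F   F   T   F
  4   T   F   T   T   F   T   T   F   T   T   F   T   T   F   T   T   F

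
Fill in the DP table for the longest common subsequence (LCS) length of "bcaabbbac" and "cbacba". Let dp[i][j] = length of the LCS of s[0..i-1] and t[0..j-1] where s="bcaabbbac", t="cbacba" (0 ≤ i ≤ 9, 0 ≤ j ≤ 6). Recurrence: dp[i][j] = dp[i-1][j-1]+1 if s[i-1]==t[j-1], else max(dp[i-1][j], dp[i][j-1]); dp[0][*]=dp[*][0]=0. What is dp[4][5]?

2

   ''  c  b  a  c  b  a
''  0  0  0  0  0  0  0
 b  0  0  1  1  1  1  1
 c  0  1  1  1  2  2  2
 a  0  1  1  2  2  2  3
 a  0  1  1  2  2  2  3
 b  0  1  2  2  2  3  3
 b  0  1  2  2  2  3  3
 b  0  1  2  2  2  3  3
 a  0  1  2  3  3  3  4
 c  0  1  2  3  4  4  4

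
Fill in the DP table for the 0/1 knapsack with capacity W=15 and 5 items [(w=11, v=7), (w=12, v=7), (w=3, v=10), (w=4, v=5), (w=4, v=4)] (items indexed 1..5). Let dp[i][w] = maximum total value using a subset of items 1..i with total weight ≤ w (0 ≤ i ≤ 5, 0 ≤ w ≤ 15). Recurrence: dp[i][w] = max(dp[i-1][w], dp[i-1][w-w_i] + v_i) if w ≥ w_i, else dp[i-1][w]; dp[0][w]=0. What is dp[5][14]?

i\w   0   1   2   3   4   5   6   7   8   9  10  11  12  13  14  15
  0   0   0   0   0   0   0   0   0   0   0   0   0   0   0   0   0
  1   0   0   0   0   0   0   0   0   0   0   0   7   7   7   7   7
  2   0   0   0   0   0   0   0   0   0   0   0   7   7   7   7   7
  3   0   0   0  10  10  10  10  10  10  10  10  10  10  10  17  17
  4   0   0   0  10  10  10  10  15  15  15  15  15  15  15  17  17
  5   0   0   0  10  10  10  10  15  15  15  15  19  19  19  19  19

19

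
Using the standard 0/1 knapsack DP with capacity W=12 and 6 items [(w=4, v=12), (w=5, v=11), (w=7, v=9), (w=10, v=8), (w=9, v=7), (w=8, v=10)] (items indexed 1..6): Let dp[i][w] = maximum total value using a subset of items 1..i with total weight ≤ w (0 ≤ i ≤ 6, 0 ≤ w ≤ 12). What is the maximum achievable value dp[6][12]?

i\w   0   1   2   3   4   5   6   7   8   9  10  11  12
  0   0   0   0   0   0   0   0   0   0   0   0   0   0
  1   0   0   0   0  12  12  12  12  12  12  12  12  12
  2   0   0   0   0  12  12  12  12  12  23  23  23  23
  3   0   0   0   0  12  12  12  12  12  23  23  23  23
  4   0   0   0   0  12  12  12  12  12  23  23  23  23
  5   0   0   0   0  12  12  12  12  12  23  23  23  23
  6   0   0   0   0  12  12  12  12  12  23  23  23  23

23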